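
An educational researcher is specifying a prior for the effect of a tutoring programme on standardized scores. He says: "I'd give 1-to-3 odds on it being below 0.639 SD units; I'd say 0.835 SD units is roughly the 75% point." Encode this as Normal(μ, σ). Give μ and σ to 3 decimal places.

μ = 0.737, σ = 0.145

The p-quantile of Normal(μ,σ) is μ + z_p·σ, with z_{0.25} = -0.6745 and z_{0.75} = 0.6745.
Eliminate σ: μ = (z₂·x₁ − z₁·x₂)/(z₂ − z₁) = (0.6745·0.639 − (-0.6745)·0.835)/1.349 = 0.737.
Then σ = (x₂ − x₁)/(z₂ − z₁) = (0.835 − 0.639)/1.349 = 0.145.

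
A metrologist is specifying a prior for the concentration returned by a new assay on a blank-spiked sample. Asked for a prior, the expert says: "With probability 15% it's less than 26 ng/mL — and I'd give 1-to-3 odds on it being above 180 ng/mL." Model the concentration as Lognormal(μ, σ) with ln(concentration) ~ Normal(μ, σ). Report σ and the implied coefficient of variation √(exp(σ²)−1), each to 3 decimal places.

If T ~ Lognormal(μ,σ) then ln T ~ Normal(μ,σ), so the p-quantile of ln T is μ + z_p·σ.
ln(26) = 3.258 and ln(180) = 5.193; z_{0.15} = -1.036, z_{0.75} = 0.6745.
σ = (5.193 − 3.258)/(0.6745 − (-1.036)) = 1.131.
μ = 3.258 − (-1.036)·1.131 = 4.430.
CV = √(exp(σ²)−1) = √(exp(1.2789)−1) = 1.610.

σ ≈ 1.131, CV ≈ 1.610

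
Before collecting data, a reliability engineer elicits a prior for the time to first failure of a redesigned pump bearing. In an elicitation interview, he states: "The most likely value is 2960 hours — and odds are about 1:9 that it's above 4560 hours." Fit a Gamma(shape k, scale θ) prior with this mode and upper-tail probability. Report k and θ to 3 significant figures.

k ≈ 11, θ ≈ 296

Gamma(k,θ) with k>1 has mode (k−1)θ, so θ = 2960/(k−1).
Need P(X < 4560) = 0.9 with θ tied to k this way. Start at k = 2, θ = 2960: P(X<4560) ≈ 0.456.
Too low — raise k to concentrate. Iterating converges to k ≈ 11.
Then θ = 2960/(11−1) ≈ 296.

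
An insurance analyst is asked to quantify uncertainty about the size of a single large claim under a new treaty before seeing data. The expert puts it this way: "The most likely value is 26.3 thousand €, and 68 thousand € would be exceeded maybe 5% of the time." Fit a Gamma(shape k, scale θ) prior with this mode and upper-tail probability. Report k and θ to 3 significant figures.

k ≈ 4, θ ≈ 8.77

Gamma(k,θ) with k>1 has mode (k−1)θ, so θ = 26.3/(k−1).
Need P(X < 68) = 0.95 with θ tied to k this way. Start at k = 2, θ = 26.3: P(X<68) ≈ 0.730.
Too low — raise k to concentrate. Iterating converges to k ≈ 4.
Then θ = 26.3/(4−1) ≈ 8.77.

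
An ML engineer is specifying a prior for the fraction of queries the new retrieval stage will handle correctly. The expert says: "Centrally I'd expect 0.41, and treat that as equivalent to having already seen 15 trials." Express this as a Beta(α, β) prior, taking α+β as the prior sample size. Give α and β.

α = 6.15, β = 8.85

Under the effective-sample-size interpretation, Beta(α, β) has prior mean α/(α+β) and prior sample size α+β.
So α+β = 15 and α/(α+β) = 0.41, giving α = 0.41·15 = 6.15 and β = 15 − 6.15 = 8.85.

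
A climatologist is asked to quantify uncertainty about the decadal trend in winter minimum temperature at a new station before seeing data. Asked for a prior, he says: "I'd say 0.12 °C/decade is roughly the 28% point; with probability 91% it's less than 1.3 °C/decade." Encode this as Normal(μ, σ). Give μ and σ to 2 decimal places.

For Normal(μ,σ), the p-quantile is μ + z_p·σ. Here z_{0.28} = -0.5828, z_{0.91} = 1.341.
So 0.12 = μ − 0.5828σ and 1.3 = μ + 1.341σ.
Subtracting: σ = (1.3 − 0.12)/(1.341 − (-0.5828)) = 0.61.
Then μ = 0.12 − (-0.5828)·0.61 = 0.48.

μ = 0.48, σ = 0.61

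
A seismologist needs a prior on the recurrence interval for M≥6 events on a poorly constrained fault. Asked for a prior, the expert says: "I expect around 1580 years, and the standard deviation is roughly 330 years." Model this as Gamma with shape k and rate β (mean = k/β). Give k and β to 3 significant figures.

For Gamma(k, rate β): mean = k/β, variance = k/β², so CV = 1/√k.
CV = SD/mean = 330/1580 = 0.2089, hence k = 1/CV² = 22.9.
Then β = k/mean = 22.9/1580 = 0.0145.

k ≈ 22.9, β ≈ 0.0145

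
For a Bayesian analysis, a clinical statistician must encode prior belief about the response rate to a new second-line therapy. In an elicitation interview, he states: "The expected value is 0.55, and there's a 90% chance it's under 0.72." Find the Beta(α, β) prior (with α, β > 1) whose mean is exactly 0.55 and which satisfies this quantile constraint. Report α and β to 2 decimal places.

α ≈ 7.38, β ≈ 6.03

With mean 0.55 fixed, write α = 0.55s, β = 0.45s where s = α+β.
Need P(θ < 0.72) = 0.9 under Beta(0.55s, 0.45s). Normal approximation: (q−m)/√(m(1−m)/s) ≈ z_{0.9} = 1.28, so s ≈ 0.55·0.45·(1.28)²/(0.72−0.55)² = 14.1.
At s = 14.1: P(θ<0.72) ≈ 0.906. Adjusting to match 0.9 gives s ≈ 13.41.
So α = 0.55·13.41 ≈ 7.38, β = 0.45·13.41 ≈ 6.03.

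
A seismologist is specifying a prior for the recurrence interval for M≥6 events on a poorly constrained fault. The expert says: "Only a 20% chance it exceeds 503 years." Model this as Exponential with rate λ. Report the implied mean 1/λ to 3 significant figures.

P(T > 503.0) = e^(−λ·503.0) = 0.2, so λ = −ln(0.2)/503.0 = 0.0032.
Mean = 1/λ = 313 years.

mean ≈ 313 years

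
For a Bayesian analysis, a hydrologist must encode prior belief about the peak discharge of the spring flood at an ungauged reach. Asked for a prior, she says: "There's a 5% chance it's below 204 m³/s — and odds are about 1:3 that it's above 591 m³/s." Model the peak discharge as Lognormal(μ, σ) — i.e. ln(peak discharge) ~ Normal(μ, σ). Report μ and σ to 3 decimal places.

If T ~ Lognormal(μ,σ) then ln T ~ Normal(μ,σ), so the p-quantile of ln T is μ + z_p·σ.
ln(204) = 5.318 and ln(591) = 6.382; z_{0.05} = -1.645, z_{0.75} = 0.6745.
σ = (6.382 − 5.318)/(0.6745 − (-1.645)) = 0.459.
μ = 5.318 − (-1.645)·0.459 = 6.072.

μ ≈ 6.072, σ ≈ 0.459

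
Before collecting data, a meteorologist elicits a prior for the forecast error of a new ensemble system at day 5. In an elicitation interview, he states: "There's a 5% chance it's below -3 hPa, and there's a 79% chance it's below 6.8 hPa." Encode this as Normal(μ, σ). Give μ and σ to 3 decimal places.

μ = 3.576, σ = 3.998

For Normal(μ,σ), the p-quantile is μ + z_p·σ. Here z_{0.05} = -1.645, z_{0.79} = 0.8064.
So -3 = μ − 1.645σ and 6.8 = μ + 0.8064σ.
Subtracting: σ = (6.8 − -3)/(0.8064 − (-1.645)) = 3.998.
Then μ = -3 − (-1.645)·3.998 = 3.576.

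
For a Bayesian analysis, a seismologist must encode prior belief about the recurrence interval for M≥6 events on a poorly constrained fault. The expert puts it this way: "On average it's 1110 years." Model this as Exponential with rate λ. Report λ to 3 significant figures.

Exponential mean = 1/λ, so λ = 1/1110.0 = 0.000901.

λ ≈ 0.000901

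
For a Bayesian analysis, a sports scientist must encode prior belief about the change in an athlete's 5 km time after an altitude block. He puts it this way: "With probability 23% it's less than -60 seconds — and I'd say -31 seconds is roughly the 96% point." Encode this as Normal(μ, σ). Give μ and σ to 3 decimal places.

For Normal(μ,σ), the p-quantile is μ + z_p·σ. Here z_{0.23} = -0.7388, z_{0.96} = 1.751.
So -60 = μ − 0.7388σ and -31 = μ + 1.751σ.
Subtracting: σ = (-31 − -60)/(1.751 − (-0.7388)) = 11.649.
Then μ = -60 − (-0.7388)·11.649 = -51.393.

μ = -51.393, σ = 11.649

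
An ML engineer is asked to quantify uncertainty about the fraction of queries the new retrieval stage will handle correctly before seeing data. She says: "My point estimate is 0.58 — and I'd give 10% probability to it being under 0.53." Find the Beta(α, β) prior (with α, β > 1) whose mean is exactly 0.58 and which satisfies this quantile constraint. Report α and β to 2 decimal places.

With mean 0.58 fixed, write α = 0.58s, β = 0.42s where s = α+β.
Need P(θ < 0.53) = 0.1 under Beta(0.58s, 0.42s). Normal approximation: (q−m)/√(m(1−m)/s) ≈ z_{0.1} = -1.28, so s ≈ 0.58·0.42·(-1.28)²/(0.53−0.58)² = 160.0.
At s = 160.0: P(θ<0.53) ≈ 0.101. Adjusting to match 0.1 gives s ≈ 161.06.
So α = 0.58·161.06 ≈ 93.42, β = 0.42·161.06 ≈ 67.65.

α ≈ 93.42, β ≈ 67.65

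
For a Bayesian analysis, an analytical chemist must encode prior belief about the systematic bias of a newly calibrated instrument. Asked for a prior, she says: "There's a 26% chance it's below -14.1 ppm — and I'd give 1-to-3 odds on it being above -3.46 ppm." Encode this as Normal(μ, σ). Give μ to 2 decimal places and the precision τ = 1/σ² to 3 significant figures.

μ = -8.91, τ = 0.0153

The p-quantile of Normal(μ,σ) is μ + z_p·σ, with z_{0.26} = -0.6433 and z_{0.75} = 0.6745.
Eliminate σ: μ = (z₂·x₁ − z₁·x₂)/(z₂ − z₁) = (0.6745·-14.1 − (-0.6433)·-3.46)/1.318 = -8.91.
Then σ = (x₂ − x₁)/(z₂ − z₁) = (-3.46 − -14.1)/1.318 = 8.07.
Precision τ = 1/σ² = 1/8.074² = 0.0153.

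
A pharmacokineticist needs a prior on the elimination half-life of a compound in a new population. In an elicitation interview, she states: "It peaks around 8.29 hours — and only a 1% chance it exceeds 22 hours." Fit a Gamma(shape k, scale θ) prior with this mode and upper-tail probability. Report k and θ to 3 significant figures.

k ≈ 5.86, θ ≈ 1.7

Gamma(k,θ) with k>1 has mode (k−1)θ, so θ = 8.29/(k−1).
Need P(X < 22) = 0.99 with θ tied to k this way. Start at k = 2, θ = 8.29: P(X<22) ≈ 0.743.
Too low — raise k to concentrate. Iterating converges to k ≈ 5.86.
Then θ = 8.29/(5.86−1) ≈ 1.7.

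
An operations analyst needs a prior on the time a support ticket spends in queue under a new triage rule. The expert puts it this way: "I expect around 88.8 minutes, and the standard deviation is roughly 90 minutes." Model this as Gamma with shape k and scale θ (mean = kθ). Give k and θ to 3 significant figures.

k ≈ 0.974, θ ≈ 91.2

For Gamma(k, scale θ): mean = kθ, variance = kθ², so CV = 1/√k.
CV = SD/mean = 90/88.8 = 1.014, hence k = 1/CV² = 0.974.
Then θ = mean/k = 88.8/0.974 = 91.2.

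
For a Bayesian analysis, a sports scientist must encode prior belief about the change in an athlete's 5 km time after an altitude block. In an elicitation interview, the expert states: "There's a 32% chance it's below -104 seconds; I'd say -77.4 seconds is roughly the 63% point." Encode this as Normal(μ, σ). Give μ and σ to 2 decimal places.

For Normal(μ,σ), the p-quantile is μ + z_p·σ. Here z_{0.32} = -0.4677, z_{0.63} = 0.3319.
So -104 = μ − 0.4677σ and -77.4 = μ + 0.3319σ.
Subtracting: σ = (-77.4 − -104)/(0.3319 − (-0.4677)) = 33.27.
Then μ = -104 − (-0.4677)·33.27 = -88.44.

μ = -88.44, σ = 33.27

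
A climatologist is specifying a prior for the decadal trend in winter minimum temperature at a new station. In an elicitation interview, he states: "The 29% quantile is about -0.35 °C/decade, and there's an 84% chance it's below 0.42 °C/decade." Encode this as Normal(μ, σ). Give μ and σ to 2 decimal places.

μ = -0.07, σ = 0.50

The p-quantile of Normal(μ,σ) is μ + z_p·σ, with z_{0.29} = -0.5534 and z_{0.84} = 0.9945.
Eliminate σ: μ = (z₂·x₁ − z₁·x₂)/(z₂ − z₁) = (0.9945·-0.35 − (-0.5534)·0.42)/1.548 = -0.07.
Then σ = (x₂ − x₁)/(z₂ − z₁) = (0.42 − -0.35)/1.548 = 0.50.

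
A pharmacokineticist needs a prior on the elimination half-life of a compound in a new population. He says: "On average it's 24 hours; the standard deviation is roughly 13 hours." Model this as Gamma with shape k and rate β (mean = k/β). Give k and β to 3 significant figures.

k ≈ 3.41, β ≈ 0.142

For Gamma(k, rate β): mean = k/β, variance = k/β², so CV = 1/√k.
CV = SD/mean = 13/24 = 0.5417, hence k = 1/CV² = 3.41.
Then β = k/mean = 3.41/24 = 0.142.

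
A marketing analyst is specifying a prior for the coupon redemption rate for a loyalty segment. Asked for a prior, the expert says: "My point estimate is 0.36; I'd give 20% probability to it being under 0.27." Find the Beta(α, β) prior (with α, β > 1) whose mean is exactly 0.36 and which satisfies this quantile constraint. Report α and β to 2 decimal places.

With mean 0.36 fixed, write α = 0.36s, β = 0.64s where s = α+β.
Need P(θ < 0.27) = 0.2 under Beta(0.36s, 0.64s). Normal approximation: (q−m)/√(m(1−m)/s) ≈ z_{0.2} = -0.842, so s ≈ 0.36·0.64·(-0.842)²/(0.27−0.36)² = 20.1.
At s = 20.1: P(θ<0.27) ≈ 0.204. Adjusting to match 0.2 gives s ≈ 20.72.
So α = 0.36·20.72 ≈ 7.46, β = 0.64·20.72 ≈ 13.26.

α ≈ 7.46, β ≈ 13.26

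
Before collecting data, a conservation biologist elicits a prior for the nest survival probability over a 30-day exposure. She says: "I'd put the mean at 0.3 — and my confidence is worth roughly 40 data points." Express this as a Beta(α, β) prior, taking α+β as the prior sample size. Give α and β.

Under the effective-sample-size interpretation, Beta(α, β) has prior mean α/(α+β) and prior sample size α+β.
So α+β = 40 and α/(α+β) = 0.3, giving α = 0.3·40 = 12 and β = 40 − 12 = 28.

α = 12, β = 28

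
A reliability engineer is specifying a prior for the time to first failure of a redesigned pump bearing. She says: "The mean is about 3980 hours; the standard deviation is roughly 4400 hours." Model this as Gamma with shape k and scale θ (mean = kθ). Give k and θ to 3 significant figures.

For Gamma(k, scale θ): mean = kθ, variance = kθ², so CV = 1/√k.
CV = SD/mean = 4400/3980 = 1.106, hence k = 1/CV² = 0.818.
Then θ = mean/k = 3980/0.818 = 4860.

k ≈ 0.818, θ ≈ 4860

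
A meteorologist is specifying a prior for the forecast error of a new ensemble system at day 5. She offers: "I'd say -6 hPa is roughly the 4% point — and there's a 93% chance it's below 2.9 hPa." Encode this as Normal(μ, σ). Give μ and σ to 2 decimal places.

μ = -1.17, σ = 2.76

For Normal(μ,σ), the p-quantile is μ + z_p·σ. Here z_{0.04} = -1.751, z_{0.93} = 1.476.
So -6 = μ − 1.751σ and 2.9 = μ + 1.476σ.
Subtracting: σ = (2.9 − -6)/(1.476 − (-1.751)) = 2.76.
Then μ = -6 − (-1.751)·2.76 = -1.17.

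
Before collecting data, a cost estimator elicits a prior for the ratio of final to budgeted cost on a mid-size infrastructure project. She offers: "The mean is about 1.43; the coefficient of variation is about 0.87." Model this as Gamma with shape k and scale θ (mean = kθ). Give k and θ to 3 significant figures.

For Gamma(k, scale θ): mean = kθ, variance = kθ², so CV = 1/√k.
CV = 0.87, hence k = 1/CV² = 1.32.
Then θ = mean/k = 1.43/1.32 = 1.08.

k ≈ 1.32, θ ≈ 1.08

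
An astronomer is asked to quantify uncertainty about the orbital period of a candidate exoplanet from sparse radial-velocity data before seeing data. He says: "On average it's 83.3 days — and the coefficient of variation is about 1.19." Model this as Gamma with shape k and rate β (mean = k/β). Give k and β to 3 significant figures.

k ≈ 0.706, β ≈ 0.00848

For Gamma(k, rate β): mean = k/β, variance = k/β², so CV = 1/√k.
CV = 1.19, hence k = 1/CV² = 0.706.
Then β = k/mean = 0.706/83.3 = 0.00848.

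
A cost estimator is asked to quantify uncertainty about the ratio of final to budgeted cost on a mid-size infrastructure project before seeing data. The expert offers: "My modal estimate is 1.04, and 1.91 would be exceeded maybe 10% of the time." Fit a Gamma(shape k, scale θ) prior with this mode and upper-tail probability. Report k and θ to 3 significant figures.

k ≈ 6.16, θ ≈ 0.201

Gamma(k,θ) with k>1 has mode (k−1)θ, so θ = 1.04/(k−1).
Need P(X < 1.91) = 0.9 with θ tied to k this way. Start at k = 2, θ = 1.04: P(X<1.91) ≈ 0.548.
Too low — raise k to concentrate. Iterating converges to k ≈ 6.16.
Then θ = 1.04/(6.16−1) ≈ 0.201.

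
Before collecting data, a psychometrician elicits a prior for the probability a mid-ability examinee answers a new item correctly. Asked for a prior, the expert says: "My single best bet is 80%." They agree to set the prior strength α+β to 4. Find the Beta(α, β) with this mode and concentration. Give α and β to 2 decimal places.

α = 2.60, β = 1.40

For α,β > 1 the Beta mode is (α−1)/(α+β−2). With α+β = 4, the mode is (α−1)/2.
Set (α−1)/2 = 0.8 → α = 1 + 0.8·2 = 2.60.
β = 4 − α = 1.40.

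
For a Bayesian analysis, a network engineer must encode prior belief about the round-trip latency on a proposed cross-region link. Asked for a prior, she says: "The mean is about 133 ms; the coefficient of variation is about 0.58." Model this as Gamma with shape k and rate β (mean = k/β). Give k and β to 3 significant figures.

k ≈ 2.97, β ≈ 0.0224

For Gamma(k, rate β): mean = k/β, variance = k/β², so CV = 1/√k.
CV = 0.58, hence k = 1/CV² = 2.97.
Then β = k/mean = 2.97/133 = 0.0224.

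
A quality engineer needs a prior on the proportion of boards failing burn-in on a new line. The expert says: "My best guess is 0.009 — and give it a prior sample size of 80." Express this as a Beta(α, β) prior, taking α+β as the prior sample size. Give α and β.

Under the effective-sample-size interpretation, Beta(α, β) has prior mean α/(α+β) and prior sample size α+β.
So α+β = 80 and α/(α+β) = 0.009, giving α = 0.009·80 = 0.72 and β = 80 − 0.72 = 79.28.

α = 0.72, β = 79.28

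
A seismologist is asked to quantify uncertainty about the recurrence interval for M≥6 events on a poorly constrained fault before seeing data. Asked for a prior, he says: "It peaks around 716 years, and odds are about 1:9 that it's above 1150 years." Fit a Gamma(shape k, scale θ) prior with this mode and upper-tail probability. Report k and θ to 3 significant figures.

k ≈ 9.37, θ ≈ 85.5

Gamma(k,θ) with k>1 has mode (k−1)θ, so θ = 716/(k−1).
Need P(X < 1150) = 0.9 with θ tied to k this way. Start at k = 2, θ = 716: P(X<1150) ≈ 0.477.
Too low — raise k to concentrate. Iterating converges to k ≈ 9.37.
Then θ = 716/(9.37−1) ≈ 85.5.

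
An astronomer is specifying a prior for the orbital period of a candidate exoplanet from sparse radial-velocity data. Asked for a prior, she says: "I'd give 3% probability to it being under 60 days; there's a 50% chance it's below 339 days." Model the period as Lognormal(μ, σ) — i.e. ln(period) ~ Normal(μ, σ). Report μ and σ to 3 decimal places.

If T ~ Lognormal(μ,σ) then ln T ~ Normal(μ,σ), so the p-quantile of ln T is μ + z_p·σ.
ln(60) = 4.094 and ln(339) = 5.826; z_{0.03} = -1.881, z_{0.5} = 0.
σ = (5.826 − 4.094)/(0 − (-1.881)) = 0.921.
μ = 4.094 − (-1.881)·0.921 = 5.826.

μ ≈ 5.826, σ ≈ 0.921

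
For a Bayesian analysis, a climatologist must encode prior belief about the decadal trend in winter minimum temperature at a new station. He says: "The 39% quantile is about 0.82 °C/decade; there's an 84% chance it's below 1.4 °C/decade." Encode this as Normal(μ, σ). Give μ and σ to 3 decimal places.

The p-quantile of Normal(μ,σ) is μ + z_p·σ, with z_{0.39} = -0.2793 and z_{0.84} = 0.9945.
Eliminate σ: μ = (z₂·x₁ − z₁·x₂)/(z₂ − z₁) = (0.9945·0.82 − (-0.2793)·1.4)/1.274 = 0.947.
Then σ = (x₂ − x₁)/(z₂ − z₁) = (1.4 − 0.82)/1.274 = 0.455.

μ = 0.947, σ = 0.455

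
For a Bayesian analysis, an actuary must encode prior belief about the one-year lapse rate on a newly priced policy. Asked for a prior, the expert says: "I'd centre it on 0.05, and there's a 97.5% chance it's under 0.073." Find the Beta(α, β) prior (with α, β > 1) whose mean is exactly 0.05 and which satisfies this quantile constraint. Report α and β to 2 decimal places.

α ≈ 20.59, β ≈ 391.28

With mean 0.05 fixed, write α = 0.05s, β = 0.95s where s = α+β.
Need P(θ < 0.073) = 0.975 under Beta(0.05s, 0.95s). Normal approximation: (q−m)/√(m(1−m)/s) ≈ z_{0.975} = 1.96, so s ≈ 0.05·0.95·(1.96)²/(0.073−0.05)² = 344.9.
At s = 344.9: P(θ<0.073) ≈ 0.964. Adjusting to match 0.975 gives s ≈ 411.88.
So α = 0.05·411.88 ≈ 20.59, β = 0.95·411.88 ≈ 391.28.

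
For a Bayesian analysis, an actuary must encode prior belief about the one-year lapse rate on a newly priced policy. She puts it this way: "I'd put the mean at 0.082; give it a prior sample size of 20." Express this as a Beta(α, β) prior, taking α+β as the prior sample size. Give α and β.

α = 1.64, β = 18.36

Under the effective-sample-size interpretation, Beta(α, β) has prior mean α/(α+β) and prior sample size α+β.
So α+β = 20 and α/(α+β) = 0.082, giving α = 0.082·20 = 1.64 and β = 20 − 1.64 = 18.36.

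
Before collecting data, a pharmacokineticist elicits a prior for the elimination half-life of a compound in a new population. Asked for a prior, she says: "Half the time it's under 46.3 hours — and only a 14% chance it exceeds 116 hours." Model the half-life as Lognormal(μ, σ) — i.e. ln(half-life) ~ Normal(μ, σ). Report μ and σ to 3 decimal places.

μ ≈ 3.835, σ ≈ 0.850

If T ~ Lognormal(μ,σ) then ln T ~ Normal(μ,σ), so the p-quantile of ln T is μ + z_p·σ.
ln(46.3) = 3.835 and ln(116) = 4.754; z_{0.5} = 0, z_{0.86} = 1.08.
σ = (4.754 − 3.835)/(1.08 − (0)) = 0.850.
μ = 3.835 − (0)·0.850 = 3.835.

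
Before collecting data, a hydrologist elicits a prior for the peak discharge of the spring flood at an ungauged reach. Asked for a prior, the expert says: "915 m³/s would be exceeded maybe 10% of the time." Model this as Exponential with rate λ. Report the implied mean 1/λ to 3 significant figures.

P(T > 915.0) = e^(−λ·915.0) = 0.1, so λ = −ln(0.1)/915.0 = 0.00252.
Mean = 1/λ = 397 m³/s.

mean ≈ 397 m³/s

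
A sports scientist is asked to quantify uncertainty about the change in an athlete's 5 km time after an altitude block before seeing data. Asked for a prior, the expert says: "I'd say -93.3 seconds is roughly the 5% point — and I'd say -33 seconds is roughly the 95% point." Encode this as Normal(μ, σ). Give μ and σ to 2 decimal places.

μ = -63.15, σ = 18.33

For Normal(μ,σ), the p-quantile is μ + z_p·σ. Here z_{0.05} = -1.645, z_{0.95} = 1.645.
So -93.3 = μ − 1.645σ and -33 = μ + 1.645σ.
Subtracting: σ = (-33 − -93.3)/(1.645 − (-1.645)) = 18.33.
Then μ = -93.3 − (-1.645)·18.33 = -63.15.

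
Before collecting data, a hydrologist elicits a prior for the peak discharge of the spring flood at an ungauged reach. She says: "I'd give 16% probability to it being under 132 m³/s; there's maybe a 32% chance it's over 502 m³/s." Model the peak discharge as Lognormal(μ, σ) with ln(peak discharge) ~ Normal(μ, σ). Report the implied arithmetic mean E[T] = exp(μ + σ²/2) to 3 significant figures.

If T ~ Lognormal(μ,σ) then ln T ~ Normal(μ,σ), so the p-quantile of ln T is μ + z_p·σ.
ln(132) = 4.883 and ln(502) = 6.219; z_{0.16} = -0.9945, z_{0.68} = 0.4677.
σ = (6.219 − 4.883)/(0.4677 − (-0.9945)) = 0.914.
μ = 4.883 − (-0.9945)·0.914 = 5.791.
E[T] = exp(μ + σ²/2) = exp(5.791 + 0.4173) = 497 m³/s.

E[T] ≈ 497 m³/s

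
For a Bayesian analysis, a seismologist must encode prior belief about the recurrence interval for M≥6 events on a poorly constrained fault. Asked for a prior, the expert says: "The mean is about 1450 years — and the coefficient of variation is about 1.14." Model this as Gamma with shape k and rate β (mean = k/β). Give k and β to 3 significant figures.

For Gamma(k, rate β): mean = k/β, variance = k/β², so CV = 1/√k.
CV = 1.14, hence k = 1/CV² = 0.769.
Then β = k/mean = 0.769/1450 = 0.000531.

k ≈ 0.769, β ≈ 0.000531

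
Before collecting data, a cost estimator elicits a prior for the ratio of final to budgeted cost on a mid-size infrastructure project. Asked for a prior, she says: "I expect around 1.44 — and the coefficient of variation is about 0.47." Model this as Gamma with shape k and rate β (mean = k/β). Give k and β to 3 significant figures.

For Gamma(k, rate β): mean = k/β, variance = k/β², so CV = 1/√k.
CV = 0.47, hence k = 1/CV² = 4.53.
Then β = k/mean = 4.53/1.44 = 3.14.

k ≈ 4.53, β ≈ 3.14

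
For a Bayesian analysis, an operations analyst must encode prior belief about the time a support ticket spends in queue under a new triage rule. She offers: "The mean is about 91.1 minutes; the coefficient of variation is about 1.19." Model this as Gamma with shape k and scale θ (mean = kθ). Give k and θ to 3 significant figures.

k ≈ 0.706, θ ≈ 129

For Gamma(k, scale θ): mean = kθ, variance = kθ², so CV = 1/√k.
CV = 1.19, hence k = 1/CV² = 0.706.
Then θ = mean/k = 91.1/0.706 = 129.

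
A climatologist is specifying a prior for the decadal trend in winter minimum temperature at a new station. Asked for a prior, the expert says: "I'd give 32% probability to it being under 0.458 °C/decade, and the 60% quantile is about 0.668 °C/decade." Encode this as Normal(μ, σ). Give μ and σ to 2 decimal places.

μ = 0.59, σ = 0.29

The p-quantile of Normal(μ,σ) is μ + z_p·σ, with z_{0.32} = -0.4677 and z_{0.6} = 0.2533.
Eliminate σ: μ = (z₂·x₁ − z₁·x₂)/(z₂ − z₁) = (0.2533·0.458 − (-0.4677)·0.668)/0.721 = 0.59.
Then σ = (x₂ − x₁)/(z₂ − z₁) = (0.668 − 0.458)/0.721 = 0.29.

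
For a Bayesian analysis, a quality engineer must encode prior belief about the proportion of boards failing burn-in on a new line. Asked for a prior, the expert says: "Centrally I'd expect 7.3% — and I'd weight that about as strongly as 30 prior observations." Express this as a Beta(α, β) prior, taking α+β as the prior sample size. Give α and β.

α = 2.19, β = 27.81

Under the effective-sample-size interpretation, Beta(α, β) has prior mean α/(α+β) and prior sample size α+β.
So α+β = 30 and α/(α+β) = 0.073, giving α = 0.073·30 = 2.19 and β = 30 − 2.19 = 27.81.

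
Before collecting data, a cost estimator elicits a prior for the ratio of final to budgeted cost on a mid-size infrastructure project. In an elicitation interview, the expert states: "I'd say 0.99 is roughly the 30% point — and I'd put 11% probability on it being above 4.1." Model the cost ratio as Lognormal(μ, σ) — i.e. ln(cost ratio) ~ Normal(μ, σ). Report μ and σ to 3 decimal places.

If T ~ Lognormal(μ,σ) then ln T ~ Normal(μ,σ), so the p-quantile of ln T is μ + z_p·σ.
ln(0.99) = -0.01005 and ln(4.1) = 1.411; z_{0.3} = -0.5244, z_{0.89} = 1.227.
σ = (1.411 − -0.01005)/(1.227 − (-0.5244)) = 0.812.
μ = -0.01005 − (-0.5244)·0.812 = 0.416.

μ ≈ 0.416, σ ≈ 0.812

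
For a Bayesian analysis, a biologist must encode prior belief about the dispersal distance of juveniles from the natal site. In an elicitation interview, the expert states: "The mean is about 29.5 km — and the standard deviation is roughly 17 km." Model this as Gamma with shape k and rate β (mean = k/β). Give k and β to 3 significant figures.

k ≈ 3.01, β ≈ 0.102

For Gamma(k, rate β): mean = k/β, variance = k/β², so CV = 1/√k.
CV = SD/mean = 17/29.5 = 0.5763, hence k = 1/CV² = 3.01.
Then β = k/mean = 3.01/29.5 = 0.102.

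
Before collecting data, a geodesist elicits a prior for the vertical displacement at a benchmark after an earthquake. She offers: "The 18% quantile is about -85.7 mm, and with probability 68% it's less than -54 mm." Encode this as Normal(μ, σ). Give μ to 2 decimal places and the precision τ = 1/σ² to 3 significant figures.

μ = -64.72, τ = 0.0019

For Normal(μ,σ), the p-quantile is μ + z_p·σ. Here z_{0.18} = -0.9154, z_{0.68} = 0.4677.
So -85.7 = μ − 0.9154σ and -54 = μ + 0.4677σ.
Subtracting: σ = (-54 − -85.7)/(0.4677 − (-0.9154)) = 22.92.
Then μ = -85.7 − (-0.9154)·22.92 = -64.72.
Precision τ = 1/σ² = 1/22.92² = 0.0019.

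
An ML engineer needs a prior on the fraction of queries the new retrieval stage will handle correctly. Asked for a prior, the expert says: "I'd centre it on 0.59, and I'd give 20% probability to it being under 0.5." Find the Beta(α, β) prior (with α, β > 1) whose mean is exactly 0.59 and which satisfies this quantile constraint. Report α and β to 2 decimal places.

With mean 0.59 fixed, write α = 0.59s, β = 0.41s where s = α+β.
Need P(θ < 0.5) = 0.2 under Beta(0.59s, 0.41s). Normal approximation: (q−m)/√(m(1−m)/s) ≈ z_{0.2} = -0.842, so s ≈ 0.59·0.41·(-0.842)²/(0.5−0.59)² = 21.2.
At s = 21.2: P(θ<0.5) ≈ 0.199. Adjusting to match 0.2 gives s ≈ 20.88.
So α = 0.59·20.88 ≈ 12.32, β = 0.41·20.88 ≈ 8.56.

α ≈ 12.32, β ≈ 8.56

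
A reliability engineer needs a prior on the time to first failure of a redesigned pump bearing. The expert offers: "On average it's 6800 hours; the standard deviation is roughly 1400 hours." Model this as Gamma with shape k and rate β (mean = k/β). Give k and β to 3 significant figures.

For Gamma(k, rate β): mean = k/β, variance = k/β², so CV = 1/√k.
CV = SD/mean = 1400/6800 = 0.2059, hence k = 1/CV² = 23.6.
Then β = k/mean = 23.6/6800 = 0.00347.

k ≈ 23.6, β ≈ 0.00347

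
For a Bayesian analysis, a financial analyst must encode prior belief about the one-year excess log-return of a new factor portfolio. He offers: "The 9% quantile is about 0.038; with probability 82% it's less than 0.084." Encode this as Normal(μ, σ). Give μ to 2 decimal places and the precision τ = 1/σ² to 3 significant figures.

For Normal(μ,σ), the p-quantile is μ + z_p·σ. Here z_{0.09} = -1.341, z_{0.82} = 0.9154.
So 0.038 = μ − 1.341σ and 0.084 = μ + 0.9154σ.
Subtracting: σ = (0.084 − 0.038)/(0.9154 − (-1.341)) = 0.02.
Then μ = 0.038 − (-1.341)·0.02 = 0.07.
Precision τ = 1/σ² = 1/0.02039² = 2410.

μ = 0.07, τ = 2410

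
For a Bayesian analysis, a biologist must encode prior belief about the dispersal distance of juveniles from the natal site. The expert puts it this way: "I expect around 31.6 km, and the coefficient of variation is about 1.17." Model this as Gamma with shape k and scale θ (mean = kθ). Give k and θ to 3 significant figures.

k ≈ 0.731, θ ≈ 43.3

For Gamma(k, scale θ): mean = kθ, variance = kθ², so CV = 1/√k.
CV = 1.17, hence k = 1/CV² = 0.731.
Then θ = mean/k = 31.6/0.731 = 43.3.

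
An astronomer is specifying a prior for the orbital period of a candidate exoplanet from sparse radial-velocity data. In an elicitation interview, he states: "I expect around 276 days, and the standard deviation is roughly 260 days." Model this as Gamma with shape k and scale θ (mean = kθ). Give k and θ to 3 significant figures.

For Gamma(k, scale θ): mean = kθ, variance = kθ², so CV = 1/√k.
CV = SD/mean = 260/276 = 0.942, hence k = 1/CV² = 1.13.
Then θ = mean/k = 276/1.13 = 245.

k ≈ 1.13, θ ≈ 245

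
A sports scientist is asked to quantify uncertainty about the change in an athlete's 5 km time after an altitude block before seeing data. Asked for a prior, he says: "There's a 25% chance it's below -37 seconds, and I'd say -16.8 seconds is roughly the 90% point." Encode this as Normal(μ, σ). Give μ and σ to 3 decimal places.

For Normal(μ,σ), the p-quantile is μ + z_p·σ. Here z_{0.25} = -0.6745, z_{0.9} = 1.282.
So -37 = μ − 0.6745σ and -16.8 = μ + 1.282σ.
Subtracting: σ = (-16.8 − -37)/(1.282 − (-0.6745)) = 10.327.
Then μ = -37 − (-0.6745)·10.327 = -30.035.

μ = -30.035, σ = 10.327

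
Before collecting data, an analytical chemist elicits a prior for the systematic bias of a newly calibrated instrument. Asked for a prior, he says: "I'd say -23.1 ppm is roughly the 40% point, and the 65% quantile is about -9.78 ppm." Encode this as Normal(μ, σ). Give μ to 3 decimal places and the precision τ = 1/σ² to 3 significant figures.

The p-quantile of Normal(μ,σ) is μ + z_p·σ, with z_{0.4} = -0.2533 and z_{0.65} = 0.3853.
Eliminate σ: μ = (z₂·x₁ − z₁·x₂)/(z₂ − z₁) = (0.3853·-23.1 − (-0.2533)·-9.78)/0.6387 = -17.816.
Then σ = (x₂ − x₁)/(z₂ − z₁) = (-9.78 − -23.1)/0.6387 = 20.856.
Precision τ = 1/σ² = 1/20.86² = 0.0023.

μ = -17.816, τ = 0.0023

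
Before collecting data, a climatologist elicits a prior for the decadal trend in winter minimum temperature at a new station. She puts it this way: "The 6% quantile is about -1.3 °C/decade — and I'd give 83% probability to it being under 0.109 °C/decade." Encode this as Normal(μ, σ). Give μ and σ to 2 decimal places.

The p-quantile of Normal(μ,σ) is μ + z_p·σ, with z_{0.06} = -1.555 and z_{0.83} = 0.9542.
Eliminate σ: μ = (z₂·x₁ − z₁·x₂)/(z₂ − z₁) = (0.9542·-1.3 − (-1.555)·0.109)/2.509 = -0.43.
Then σ = (x₂ − x₁)/(z₂ − z₁) = (0.109 − -1.3)/2.509 = 0.56.

μ = -0.43, σ = 0.56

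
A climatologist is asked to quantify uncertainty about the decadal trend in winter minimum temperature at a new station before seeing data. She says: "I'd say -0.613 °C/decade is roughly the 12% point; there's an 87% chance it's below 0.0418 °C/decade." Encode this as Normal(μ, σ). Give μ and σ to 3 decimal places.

The p-quantile of Normal(μ,σ) is μ + z_p·σ, with z_{0.12} = -1.175 and z_{0.87} = 1.126.
Eliminate σ: μ = (z₂·x₁ − z₁·x₂)/(z₂ − z₁) = (1.126·-0.613 − (-1.175)·0.0418)/2.301 = -0.279.
Then σ = (x₂ − x₁)/(z₂ − z₁) = (0.0418 − -0.613)/2.301 = 0.285.

μ = -0.279, σ = 0.285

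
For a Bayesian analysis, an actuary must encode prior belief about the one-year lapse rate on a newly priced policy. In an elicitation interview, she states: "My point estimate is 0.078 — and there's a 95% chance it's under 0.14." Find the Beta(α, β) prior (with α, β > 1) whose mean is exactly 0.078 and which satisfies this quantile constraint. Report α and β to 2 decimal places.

With mean 0.078 fixed, write α = 0.078s, β = 0.922s where s = α+β.
Need P(θ < 0.14) = 0.95 under Beta(0.078s, 0.922s). Normal approximation: (q−m)/√(m(1−m)/s) ≈ z_{0.95} = 1.64, so s ≈ 0.078·0.922·(1.64)²/(0.14−0.078)² = 50.6.
At s = 50.6: P(θ<0.14) ≈ 0.934. Adjusting to match 0.95 gives s ≈ 62.60.
So α = 0.078·62.60 ≈ 4.88, β = 0.922·62.60 ≈ 57.72.

α ≈ 4.88, β ≈ 57.72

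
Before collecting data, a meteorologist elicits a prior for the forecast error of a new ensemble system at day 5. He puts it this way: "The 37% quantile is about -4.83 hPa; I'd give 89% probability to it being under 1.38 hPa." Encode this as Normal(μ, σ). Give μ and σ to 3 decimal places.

For Normal(μ,σ), the p-quantile is μ + z_p·σ. Here z_{0.37} = -0.3319, z_{0.89} = 1.227.
So -4.83 = μ − 0.3319σ and 1.38 = μ + 1.227σ.
Subtracting: σ = (1.38 − -4.83)/(1.227 − (-0.3319)) = 3.985.
Then μ = -4.83 − (-0.3319)·3.985 = -3.508.

μ = -3.508, σ = 3.985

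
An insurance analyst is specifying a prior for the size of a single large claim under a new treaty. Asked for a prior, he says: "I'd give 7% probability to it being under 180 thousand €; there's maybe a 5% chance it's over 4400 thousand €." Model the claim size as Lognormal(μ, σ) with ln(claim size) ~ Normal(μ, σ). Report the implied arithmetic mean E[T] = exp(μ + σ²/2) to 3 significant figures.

If T ~ Lognormal(μ,σ) then ln T ~ Normal(μ,σ), so the p-quantile of ln T is μ + z_p·σ.
ln(180) = 5.193 and ln(4400) = 8.389; z_{0.07} = -1.476, z_{0.95} = 1.645.
σ = (8.389 − 5.193)/(1.645 − (-1.476)) = 1.024.
μ = 5.193 − (-1.476)·1.024 = 6.705.
E[T] = exp(μ + σ²/2) = exp(6.705 + 0.5246) = 1380 thousand €.

E[T] ≈ 1380 thousand €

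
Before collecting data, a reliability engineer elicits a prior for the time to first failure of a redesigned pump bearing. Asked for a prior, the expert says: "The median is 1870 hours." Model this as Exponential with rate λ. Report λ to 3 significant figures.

λ ≈ 0.000371

Exponential median = ln 2 / λ, so λ = ln 2 / 1870.0 = 0.000371.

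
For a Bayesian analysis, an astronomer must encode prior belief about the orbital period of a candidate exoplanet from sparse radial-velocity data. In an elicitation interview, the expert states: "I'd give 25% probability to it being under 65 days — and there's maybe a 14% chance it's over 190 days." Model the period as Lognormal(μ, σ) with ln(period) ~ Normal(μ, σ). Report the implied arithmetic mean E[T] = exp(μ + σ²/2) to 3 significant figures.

E[T] ≈ 118 days

If T ~ Lognormal(μ,σ) then ln T ~ Normal(μ,σ), so the p-quantile of ln T is μ + z_p·σ.
ln(65) = 4.174 and ln(190) = 5.247; z_{0.25} = -0.6745, z_{0.86} = 1.08.
σ = (5.247 − 4.174)/(1.08 − (-0.6745)) = 0.611.
μ = 4.174 − (-0.6745)·0.611 = 4.587.
E[T] = exp(μ + σ²/2) = exp(4.587 + 0.1868) = 118 days.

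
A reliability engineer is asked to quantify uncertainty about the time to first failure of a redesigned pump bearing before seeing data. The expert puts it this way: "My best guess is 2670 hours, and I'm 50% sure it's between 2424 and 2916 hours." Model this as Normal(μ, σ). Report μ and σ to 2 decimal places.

A symmetric 50% interval runs μ ± z·σ with z = 0.6745.
Half-width = 246, so σ = 246/0.6745 = 364.72.
μ is the stated best guess, 2670.00.

μ = 2670.00, σ = 364.72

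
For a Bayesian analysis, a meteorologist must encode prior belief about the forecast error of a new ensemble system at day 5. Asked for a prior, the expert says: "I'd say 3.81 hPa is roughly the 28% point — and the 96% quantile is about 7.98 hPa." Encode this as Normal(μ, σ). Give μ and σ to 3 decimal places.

The p-quantile of Normal(μ,σ) is μ + z_p·σ, with z_{0.28} = -0.5828 and z_{0.96} = 1.751.
Eliminate σ: μ = (z₂·x₁ − z₁·x₂)/(z₂ − z₁) = (1.751·3.81 − (-0.5828)·7.98)/2.334 = 4.852.
Then σ = (x₂ − x₁)/(z₂ − z₁) = (7.98 − 3.81)/2.334 = 1.787.

μ = 4.852, σ = 1.787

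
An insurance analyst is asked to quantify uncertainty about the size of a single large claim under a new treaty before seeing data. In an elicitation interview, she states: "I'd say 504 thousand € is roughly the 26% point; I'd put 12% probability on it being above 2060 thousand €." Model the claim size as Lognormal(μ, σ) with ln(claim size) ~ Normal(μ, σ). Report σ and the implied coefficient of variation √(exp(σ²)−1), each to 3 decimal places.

σ ≈ 0.774, CV ≈ 0.906

If T ~ Lognormal(μ,σ) then ln T ~ Normal(μ,σ), so the p-quantile of ln T is μ + z_p·σ.
ln(504) = 6.223 and ln(2060) = 7.63; z_{0.26} = -0.6433, z_{0.88} = 1.175.
σ = (7.63 − 6.223)/(1.175 − (-0.6433)) = 0.774.
μ = 6.223 − (-0.6433)·0.774 = 6.721.
CV = √(exp(σ²)−1) = √(exp(0.5995)−1) = 0.906.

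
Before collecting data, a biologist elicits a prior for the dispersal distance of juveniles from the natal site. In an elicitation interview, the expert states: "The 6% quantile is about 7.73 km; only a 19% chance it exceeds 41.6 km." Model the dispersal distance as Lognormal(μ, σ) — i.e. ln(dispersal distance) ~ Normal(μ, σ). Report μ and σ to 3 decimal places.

If T ~ Lognormal(μ,σ) then ln T ~ Normal(μ,σ), so the p-quantile of ln T is μ + z_p·σ.
ln(7.73) = 2.045 and ln(41.6) = 3.728; z_{0.06} = -1.555, z_{0.81} = 0.8779.
σ = (3.728 − 2.045)/(0.8779 − (-1.555)) = 0.692.
μ = 2.045 − (-1.555)·0.692 = 3.121.

μ ≈ 3.121, σ ≈ 0.692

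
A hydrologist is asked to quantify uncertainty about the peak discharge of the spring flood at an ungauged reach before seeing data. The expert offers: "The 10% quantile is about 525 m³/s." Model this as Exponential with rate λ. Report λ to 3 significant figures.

λ ≈ 0.000201

P(T < 525.0) = 1 − e^(−λ·525.0) = 0.1, so λ = −ln(1−0.1)/525.0 = −ln(0.9)/525.0 = 0.000201.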